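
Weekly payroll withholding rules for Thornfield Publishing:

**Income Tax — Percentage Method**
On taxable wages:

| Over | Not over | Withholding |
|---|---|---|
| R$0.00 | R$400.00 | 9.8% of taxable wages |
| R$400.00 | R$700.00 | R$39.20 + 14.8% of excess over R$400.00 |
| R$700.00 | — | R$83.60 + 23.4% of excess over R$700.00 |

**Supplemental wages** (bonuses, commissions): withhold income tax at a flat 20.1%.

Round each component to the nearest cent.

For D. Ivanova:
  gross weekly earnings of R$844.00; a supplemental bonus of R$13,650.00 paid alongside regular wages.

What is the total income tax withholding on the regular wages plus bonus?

R$2,860.95

Income Tax: taxable = R$844.00
  R$83.60 + 23.4% × (R$844.00 − R$700.00) = R$83.60 + 23.4% × R$144.00 = R$117.30
Supplemental (20.1% flat on bonus): 20.1% × R$13,650.00 = R$2,743.65
Total income tax: R$117.30 + R$2,743.65 = R$2,860.95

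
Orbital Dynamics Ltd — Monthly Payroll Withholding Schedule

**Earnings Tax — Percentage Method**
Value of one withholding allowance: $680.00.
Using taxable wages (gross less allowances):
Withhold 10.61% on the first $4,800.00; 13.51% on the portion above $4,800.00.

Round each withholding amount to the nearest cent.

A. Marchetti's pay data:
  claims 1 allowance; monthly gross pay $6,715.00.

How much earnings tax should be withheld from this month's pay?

$676.13

Earnings Tax: taxable = $6,715.00 − 1×$680.00 = $6,035.00
  $509.28 + 13.51% × ($6,035.00 − $4,800.00) = $509.28 + 13.51% × $1,235.00 = $676.13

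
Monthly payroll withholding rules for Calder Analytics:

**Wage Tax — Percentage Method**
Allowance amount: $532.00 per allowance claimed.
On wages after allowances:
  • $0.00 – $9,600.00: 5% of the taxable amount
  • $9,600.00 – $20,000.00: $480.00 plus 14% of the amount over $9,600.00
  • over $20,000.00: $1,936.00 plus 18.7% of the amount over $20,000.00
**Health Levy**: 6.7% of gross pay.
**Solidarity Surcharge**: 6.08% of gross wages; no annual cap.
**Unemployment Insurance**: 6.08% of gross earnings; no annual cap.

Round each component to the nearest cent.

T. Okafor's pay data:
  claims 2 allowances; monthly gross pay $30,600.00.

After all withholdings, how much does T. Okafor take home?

$21,109.61

Wage Tax: taxable = $30,600.00 − 2×$532.00 = $29,536.00
  $1,936.00 + 18.7% × ($29,536.00 − $20,000.00) = $1,936.00 + 18.7% × $9,536.00 = $3,719.23
Health Levy: 6.7% × $30,600.00 = $2,050.20
Solidarity Surcharge: 6.08% × $30,600.00 = $1,860.48
Unemployment Insurance: 6.08% × $30,600.00 = $1,860.48
Total withheld: $3,719.23 + $2,050.20 + $1,860.48 + $1,860.48 = $9,490.39
Net pay: $30,600.00 − $9,490.39 = $21,109.61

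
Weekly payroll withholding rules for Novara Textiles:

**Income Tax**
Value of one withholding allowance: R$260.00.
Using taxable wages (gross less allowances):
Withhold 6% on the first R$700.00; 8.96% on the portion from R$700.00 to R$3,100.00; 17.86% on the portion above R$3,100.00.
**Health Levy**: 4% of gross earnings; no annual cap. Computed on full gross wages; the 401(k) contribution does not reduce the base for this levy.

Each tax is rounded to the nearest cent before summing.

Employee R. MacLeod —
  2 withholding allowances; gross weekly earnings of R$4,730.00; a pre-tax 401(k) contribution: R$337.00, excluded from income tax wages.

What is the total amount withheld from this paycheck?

Income Tax: taxable = R$4,730.00 − R$337.00 − 2×R$260.00 = R$3,873.00
  R$257.04 + 17.86% × (R$3,873.00 − R$3,100.00) = R$257.04 + 17.86% × R$773.00 = R$395.10
Health Levy: 4% × R$4,730.00 = R$189.20
Total: R$395.10 + R$189.20 = R$584.30

R$584.30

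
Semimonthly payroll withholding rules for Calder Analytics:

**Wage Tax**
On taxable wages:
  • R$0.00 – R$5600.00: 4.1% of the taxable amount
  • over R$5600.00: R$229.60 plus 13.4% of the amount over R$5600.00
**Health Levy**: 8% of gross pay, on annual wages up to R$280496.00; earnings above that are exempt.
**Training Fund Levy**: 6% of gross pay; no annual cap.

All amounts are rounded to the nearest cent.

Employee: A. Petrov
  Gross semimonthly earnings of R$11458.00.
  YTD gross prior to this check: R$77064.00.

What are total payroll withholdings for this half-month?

Wage Tax: taxable = R$11458.00
  R$229.60 + 13.4% × (R$11458.00 − R$5600.00) = R$229.60 + 13.4% × R$5858.00 = R$1014.57
Health Levy: 8% × R$11458.00 = R$916.64
Training Fund Levy: 6% × R$11458.00 = R$687.48
Total: R$1014.57 + R$916.64 + R$687.48 = R$2618.69

R$2618.69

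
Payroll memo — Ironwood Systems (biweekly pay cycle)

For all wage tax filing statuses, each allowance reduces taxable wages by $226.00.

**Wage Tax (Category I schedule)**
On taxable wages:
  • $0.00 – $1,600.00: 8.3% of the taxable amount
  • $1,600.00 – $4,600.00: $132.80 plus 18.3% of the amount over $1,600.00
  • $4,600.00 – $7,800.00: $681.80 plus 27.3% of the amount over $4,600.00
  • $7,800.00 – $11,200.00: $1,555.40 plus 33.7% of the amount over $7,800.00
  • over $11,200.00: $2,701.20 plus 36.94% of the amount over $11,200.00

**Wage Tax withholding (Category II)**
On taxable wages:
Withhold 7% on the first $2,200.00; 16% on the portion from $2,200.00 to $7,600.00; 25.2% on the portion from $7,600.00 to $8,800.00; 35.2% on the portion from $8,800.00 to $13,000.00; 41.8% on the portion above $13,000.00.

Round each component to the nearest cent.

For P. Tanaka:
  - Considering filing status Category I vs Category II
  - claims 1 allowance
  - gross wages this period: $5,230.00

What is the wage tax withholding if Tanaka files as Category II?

$602.64

Wage Tax (Category II): taxable = $5,230.00 − 1×$226.00 = $5,004.00
  $154.00 + 16% × ($5,004.00 − $2,200.00) = $154.00 + 16% × $2,804.00 = $602.64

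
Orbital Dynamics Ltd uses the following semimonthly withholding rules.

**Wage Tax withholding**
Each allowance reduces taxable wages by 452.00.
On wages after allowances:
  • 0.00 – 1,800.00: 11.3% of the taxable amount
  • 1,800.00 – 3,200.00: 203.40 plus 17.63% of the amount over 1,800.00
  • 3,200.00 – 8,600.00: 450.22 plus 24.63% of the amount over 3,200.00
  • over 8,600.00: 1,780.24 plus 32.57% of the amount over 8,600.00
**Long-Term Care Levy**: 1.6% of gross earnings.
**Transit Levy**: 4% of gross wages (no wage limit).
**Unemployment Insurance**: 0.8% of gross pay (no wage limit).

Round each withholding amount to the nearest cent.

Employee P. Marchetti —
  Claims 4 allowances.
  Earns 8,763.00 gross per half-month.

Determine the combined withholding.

1,935.91

Wage Tax: taxable = 8,763.00 − 4×452.00 = 6,955.00
  450.22 + 24.63% × (6,955.00 − 3,200.00) = 450.22 + 24.63% × 3,755.00 = 1,375.08
Long-Term Care Levy: 1.6% × 8,763.00 = 140.21
Transit Levy: 4% × 8,763.00 = 350.52
Unemployment Insurance: 0.8% × 8,763.00 = 70.10
Total: 1,375.08 + 140.21 + 350.52 + 70.10 = 1,935.91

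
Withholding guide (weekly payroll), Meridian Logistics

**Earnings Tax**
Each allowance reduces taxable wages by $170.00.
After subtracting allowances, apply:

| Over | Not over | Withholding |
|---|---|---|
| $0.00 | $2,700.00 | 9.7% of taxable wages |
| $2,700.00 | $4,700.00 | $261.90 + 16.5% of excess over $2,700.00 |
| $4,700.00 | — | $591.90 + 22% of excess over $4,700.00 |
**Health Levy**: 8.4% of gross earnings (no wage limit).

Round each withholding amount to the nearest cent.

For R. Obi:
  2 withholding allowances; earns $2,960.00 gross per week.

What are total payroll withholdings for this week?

Earnings Tax: taxable = $2,960.00 − 2×$170.00 = $2,620.00
  9.7% × $2,620.00 = $254.14
Health Levy: 8.4% × $2,960.00 = $248.64
Total: $254.14 + $248.64 = $502.78

$502.78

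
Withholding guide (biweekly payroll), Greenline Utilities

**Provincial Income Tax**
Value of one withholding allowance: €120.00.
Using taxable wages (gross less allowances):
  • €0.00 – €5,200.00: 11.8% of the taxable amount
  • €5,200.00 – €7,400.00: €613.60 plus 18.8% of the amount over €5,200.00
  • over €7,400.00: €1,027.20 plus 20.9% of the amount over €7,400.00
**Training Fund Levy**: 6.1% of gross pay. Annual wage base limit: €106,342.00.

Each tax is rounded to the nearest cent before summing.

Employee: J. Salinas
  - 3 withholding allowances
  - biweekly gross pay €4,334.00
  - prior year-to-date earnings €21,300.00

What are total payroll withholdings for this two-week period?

€733.30

Provincial Income Tax: taxable = €4,334.00 − 3×€120.00 = €3,974.00
  11.8% × €3,974.00 = €468.93
Training Fund Levy: 6.1% × €4,334.00 = €264.37
Total: €468.93 + €264.37 = €733.30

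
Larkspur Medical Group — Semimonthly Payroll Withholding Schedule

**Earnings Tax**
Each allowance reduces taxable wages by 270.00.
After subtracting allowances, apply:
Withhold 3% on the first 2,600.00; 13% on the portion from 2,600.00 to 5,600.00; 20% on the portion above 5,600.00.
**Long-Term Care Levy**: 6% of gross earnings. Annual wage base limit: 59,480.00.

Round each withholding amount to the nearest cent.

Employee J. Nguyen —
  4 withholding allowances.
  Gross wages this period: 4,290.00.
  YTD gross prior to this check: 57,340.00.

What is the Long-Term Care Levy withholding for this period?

128.40

Long-Term Care Levy: cap 59,480.00 − YTD 57,340.00 = 2,140.00 subject; 6% × 2,140.00 = 128.40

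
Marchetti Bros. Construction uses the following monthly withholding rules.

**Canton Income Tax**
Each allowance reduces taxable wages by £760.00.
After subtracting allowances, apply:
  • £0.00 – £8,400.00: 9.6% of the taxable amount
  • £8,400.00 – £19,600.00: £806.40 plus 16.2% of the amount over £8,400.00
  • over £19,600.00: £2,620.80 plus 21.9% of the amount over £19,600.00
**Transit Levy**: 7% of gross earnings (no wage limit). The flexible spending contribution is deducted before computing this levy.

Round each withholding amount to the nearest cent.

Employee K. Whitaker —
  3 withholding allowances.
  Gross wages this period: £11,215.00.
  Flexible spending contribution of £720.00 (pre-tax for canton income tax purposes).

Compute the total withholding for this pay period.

£1,523.29

Canton Income Tax: taxable = £11,215.00 − £720.00 − 3×£760.00 = £8,215.00
  9.6% × £8,215.00 = £788.64
Transit Levy: 7% × £10,495.00 = £734.65
Total: £788.64 + £734.65 = £1,523.29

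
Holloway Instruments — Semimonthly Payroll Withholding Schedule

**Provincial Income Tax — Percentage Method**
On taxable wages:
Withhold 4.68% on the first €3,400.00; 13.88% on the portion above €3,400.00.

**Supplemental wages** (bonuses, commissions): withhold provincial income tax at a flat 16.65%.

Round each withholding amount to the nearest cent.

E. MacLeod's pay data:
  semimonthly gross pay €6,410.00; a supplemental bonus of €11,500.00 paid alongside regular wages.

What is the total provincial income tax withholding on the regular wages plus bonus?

€2,491.66

Provincial Income Tax: taxable = €6,410.00
  €159.12 + 13.88% × (€6,410.00 − €3,400.00) = €159.12 + 13.88% × €3,010.00 = €576.91
Supplemental (16.65% flat on bonus): 16.65% × €11,500.00 = €1,914.75
Total provincial income tax: €576.91 + €1,914.75 = €2,491.66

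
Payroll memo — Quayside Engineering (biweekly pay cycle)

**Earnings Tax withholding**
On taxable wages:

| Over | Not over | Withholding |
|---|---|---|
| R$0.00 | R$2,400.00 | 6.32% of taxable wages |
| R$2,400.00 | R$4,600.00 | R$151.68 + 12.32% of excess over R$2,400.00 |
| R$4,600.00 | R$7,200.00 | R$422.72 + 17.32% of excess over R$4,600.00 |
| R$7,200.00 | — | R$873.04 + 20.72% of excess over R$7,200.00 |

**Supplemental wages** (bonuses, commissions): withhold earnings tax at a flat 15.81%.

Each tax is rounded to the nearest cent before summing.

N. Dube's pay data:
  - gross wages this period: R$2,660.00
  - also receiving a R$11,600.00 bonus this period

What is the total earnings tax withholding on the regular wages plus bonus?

R$2,017.67

Earnings Tax: taxable = R$2,660.00
  R$151.68 + 12.32% × (R$2,660.00 − R$2,400.00) = R$151.68 + 12.32% × R$260.00 = R$183.71
Supplemental (15.81% flat on bonus): 15.81% × R$11,600.00 = R$1,833.96
Total earnings tax: R$183.71 + R$1,833.96 = R$2,017.67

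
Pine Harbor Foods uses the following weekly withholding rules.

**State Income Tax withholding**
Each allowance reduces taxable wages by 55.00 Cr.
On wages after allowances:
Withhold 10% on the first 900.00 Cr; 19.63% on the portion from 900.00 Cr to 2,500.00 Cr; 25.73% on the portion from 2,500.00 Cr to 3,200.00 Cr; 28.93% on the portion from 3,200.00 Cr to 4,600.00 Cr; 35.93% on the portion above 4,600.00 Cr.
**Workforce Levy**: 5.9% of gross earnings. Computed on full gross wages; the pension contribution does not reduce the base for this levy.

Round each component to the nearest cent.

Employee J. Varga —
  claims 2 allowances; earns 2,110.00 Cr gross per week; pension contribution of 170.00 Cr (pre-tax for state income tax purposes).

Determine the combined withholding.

State Income Tax: taxable = 2,110.00 Cr − 170.00 Cr − 2×55.00 Cr = 1,830.00 Cr
  90.00 Cr + 19.63% × (1,830.00 Cr − 900.00 Cr) = 90.00 Cr + 19.63% × 930.00 Cr = 272.56 Cr
Workforce Levy: 5.9% × 2,110.00 Cr = 124.49 Cr
Total: 272.56 Cr + 124.49 Cr = 397.05 Cr

397.05 Cr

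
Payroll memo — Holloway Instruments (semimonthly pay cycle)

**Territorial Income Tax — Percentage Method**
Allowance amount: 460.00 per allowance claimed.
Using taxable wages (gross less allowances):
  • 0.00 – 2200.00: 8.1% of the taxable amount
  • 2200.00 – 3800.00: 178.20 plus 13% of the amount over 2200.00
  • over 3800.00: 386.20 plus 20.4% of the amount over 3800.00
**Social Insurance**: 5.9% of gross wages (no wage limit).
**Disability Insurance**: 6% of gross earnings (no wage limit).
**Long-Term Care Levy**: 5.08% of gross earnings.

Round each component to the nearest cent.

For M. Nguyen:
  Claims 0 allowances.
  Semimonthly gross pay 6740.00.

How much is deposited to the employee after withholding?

Territorial Income Tax: taxable = 6740.00
  386.20 + 20.4% × (6740.00 − 3800.00) = 386.20 + 20.4% × 2940.00 = 985.96
Social Insurance: 5.9% × 6740.00 = 397.66
Disability Insurance: 6% × 6740.00 = 404.40
Long-Term Care Levy: 5.08% × 6740.00 = 342.39
Total withheld: 985.96 + 397.66 + 404.40 + 342.39 = 2130.41
Net pay: 6740.00 − 2130.41 = 4609.59

4609.59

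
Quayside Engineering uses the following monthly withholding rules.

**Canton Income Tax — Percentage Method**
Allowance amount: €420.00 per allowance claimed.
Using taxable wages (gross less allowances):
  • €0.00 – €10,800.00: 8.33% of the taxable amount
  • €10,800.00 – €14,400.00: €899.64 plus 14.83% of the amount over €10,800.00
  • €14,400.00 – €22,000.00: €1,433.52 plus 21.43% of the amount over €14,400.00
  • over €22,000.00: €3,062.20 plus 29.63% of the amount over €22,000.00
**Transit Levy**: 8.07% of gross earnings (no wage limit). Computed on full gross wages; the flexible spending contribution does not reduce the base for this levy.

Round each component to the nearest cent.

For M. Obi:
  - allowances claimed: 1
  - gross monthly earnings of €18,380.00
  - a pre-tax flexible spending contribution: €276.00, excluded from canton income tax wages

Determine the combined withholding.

€3,620.55

Canton Income Tax: taxable = €18,380.00 − €276.00 − 1×€420.00 = €17,684.00
  €1,433.52 + 21.43% × (€17,684.00 − €14,400.00) = €1,433.52 + 21.43% × €3,284.00 = €2,137.28
Transit Levy: 8.07% × €18,380.00 = €1,483.27
Total: €2,137.28 + €1,483.27 = €3,620.55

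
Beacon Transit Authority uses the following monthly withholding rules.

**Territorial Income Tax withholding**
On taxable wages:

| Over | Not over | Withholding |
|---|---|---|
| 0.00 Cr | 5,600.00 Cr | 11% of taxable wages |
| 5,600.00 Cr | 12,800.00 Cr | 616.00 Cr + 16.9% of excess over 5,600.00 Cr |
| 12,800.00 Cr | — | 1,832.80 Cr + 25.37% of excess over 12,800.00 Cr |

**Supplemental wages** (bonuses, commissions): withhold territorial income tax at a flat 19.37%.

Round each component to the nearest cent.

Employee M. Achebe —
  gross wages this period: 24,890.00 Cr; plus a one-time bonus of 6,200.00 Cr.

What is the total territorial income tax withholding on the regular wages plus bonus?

Territorial Income Tax: taxable = 24,890.00 Cr
  1,832.80 Cr + 25.37% × (24,890.00 Cr − 12,800.00 Cr) = 1,832.80 Cr + 25.37% × 12,090.00 Cr = 4,900.03 Cr
Supplemental (19.37% flat on bonus): 19.37% × 6,200.00 Cr = 1,200.94 Cr
Total territorial income tax: 4,900.03 Cr + 1,200.94 Cr = 6,100.97 Cr

6,100.97 Cr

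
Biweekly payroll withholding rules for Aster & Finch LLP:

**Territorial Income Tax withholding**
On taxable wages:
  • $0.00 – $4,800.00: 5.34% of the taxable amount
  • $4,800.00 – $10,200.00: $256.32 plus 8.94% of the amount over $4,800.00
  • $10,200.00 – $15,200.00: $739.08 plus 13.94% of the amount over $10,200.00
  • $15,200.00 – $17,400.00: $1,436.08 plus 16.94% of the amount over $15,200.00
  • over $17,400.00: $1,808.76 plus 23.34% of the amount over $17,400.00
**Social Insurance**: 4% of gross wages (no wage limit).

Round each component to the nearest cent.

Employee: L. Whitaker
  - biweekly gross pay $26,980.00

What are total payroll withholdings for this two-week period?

Territorial Income Tax: taxable = $26,980.00
  $1,808.76 + 23.34% × ($26,980.00 − $17,400.00) = $1,808.76 + 23.34% × $9,580.00 = $4,044.73
Social Insurance: 4% × $26,980.00 = $1,079.20
Total: $4,044.73 + $1,079.20 = $5,123.93

$5,123.93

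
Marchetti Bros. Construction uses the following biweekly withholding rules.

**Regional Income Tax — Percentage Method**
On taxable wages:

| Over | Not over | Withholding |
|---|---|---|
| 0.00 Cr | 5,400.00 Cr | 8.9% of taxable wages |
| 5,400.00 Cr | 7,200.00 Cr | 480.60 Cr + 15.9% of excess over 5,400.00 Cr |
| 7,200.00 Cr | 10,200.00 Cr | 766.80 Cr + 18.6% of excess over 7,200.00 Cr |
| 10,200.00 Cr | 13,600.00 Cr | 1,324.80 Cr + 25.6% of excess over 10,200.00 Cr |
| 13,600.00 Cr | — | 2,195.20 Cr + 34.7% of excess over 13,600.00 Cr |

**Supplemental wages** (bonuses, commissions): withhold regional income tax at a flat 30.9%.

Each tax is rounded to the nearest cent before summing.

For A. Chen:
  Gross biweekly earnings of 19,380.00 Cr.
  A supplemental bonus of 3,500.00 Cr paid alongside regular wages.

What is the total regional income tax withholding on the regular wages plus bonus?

Regional Income Tax: taxable = 19,380.00 Cr
  2,195.20 Cr + 34.7% × (19,380.00 Cr − 13,600.00 Cr) = 2,195.20 Cr + 34.7% × 5,780.00 Cr = 4,200.86 Cr
Supplemental (30.9% flat on bonus): 30.9% × 3,500.00 Cr = 1,081.50 Cr
Total regional income tax: 4,200.86 Cr + 1,081.50 Cr = 5,282.36 Cr

5,282.36 Cr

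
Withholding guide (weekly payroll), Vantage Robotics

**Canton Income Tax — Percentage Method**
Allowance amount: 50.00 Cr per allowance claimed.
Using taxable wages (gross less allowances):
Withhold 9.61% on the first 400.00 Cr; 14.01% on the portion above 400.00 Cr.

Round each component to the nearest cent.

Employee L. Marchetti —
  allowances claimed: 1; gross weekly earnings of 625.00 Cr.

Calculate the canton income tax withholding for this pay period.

62.96 Cr

Canton Income Tax: taxable = 625.00 Cr − 1×50.00 Cr = 575.00 Cr
  38.44 Cr + 14.01% × (575.00 Cr − 400.00 Cr) = 38.44 Cr + 14.01% × 175.00 Cr = 62.96 Cr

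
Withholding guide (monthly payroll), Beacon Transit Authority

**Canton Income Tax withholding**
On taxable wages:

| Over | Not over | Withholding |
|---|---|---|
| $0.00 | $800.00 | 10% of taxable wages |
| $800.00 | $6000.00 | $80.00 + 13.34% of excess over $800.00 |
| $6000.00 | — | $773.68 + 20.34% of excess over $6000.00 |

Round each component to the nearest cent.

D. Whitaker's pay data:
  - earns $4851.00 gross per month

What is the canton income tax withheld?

Canton Income Tax: taxable = $4851.00
  $80.00 + 13.34% × ($4851.00 − $800.00) = $80.00 + 13.34% × $4051.00 = $620.40

$620.40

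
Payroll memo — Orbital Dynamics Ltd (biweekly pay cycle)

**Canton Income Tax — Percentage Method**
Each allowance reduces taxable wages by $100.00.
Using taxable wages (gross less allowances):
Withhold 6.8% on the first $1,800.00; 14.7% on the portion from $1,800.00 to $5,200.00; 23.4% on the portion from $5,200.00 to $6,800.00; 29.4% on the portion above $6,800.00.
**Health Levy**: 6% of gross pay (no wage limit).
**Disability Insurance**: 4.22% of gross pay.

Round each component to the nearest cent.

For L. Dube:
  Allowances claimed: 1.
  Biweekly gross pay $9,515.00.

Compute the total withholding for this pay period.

Canton Income Tax: taxable = $9,515.00 − 1×$100.00 = $9,415.00
  $996.60 + 29.4% × ($9,415.00 − $6,800.00) = $996.60 + 29.4% × $2,615.00 = $1,765.41
Health Levy: 6% × $9,515.00 = $570.90
Disability Insurance: 4.22% × $9,515.00 = $401.53
Total: $1,765.41 + $570.90 + $401.53 = $2,737.84

$2,737.84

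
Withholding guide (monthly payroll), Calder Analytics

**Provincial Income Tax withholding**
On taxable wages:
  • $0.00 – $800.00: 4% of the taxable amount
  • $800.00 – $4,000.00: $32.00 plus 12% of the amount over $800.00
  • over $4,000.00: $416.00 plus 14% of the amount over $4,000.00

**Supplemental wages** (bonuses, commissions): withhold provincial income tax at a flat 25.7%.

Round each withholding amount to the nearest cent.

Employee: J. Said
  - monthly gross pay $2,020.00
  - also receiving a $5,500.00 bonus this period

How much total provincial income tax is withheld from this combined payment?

$1,591.90

Provincial Income Tax: taxable = $2,020.00
  $32.00 + 12% × ($2,020.00 − $800.00) = $32.00 + 12% × $1,220.00 = $178.40
Supplemental (25.7% flat on bonus): 25.7% × $5,500.00 = $1,413.50
Total provincial income tax: $178.40 + $1,413.50 = $1,591.90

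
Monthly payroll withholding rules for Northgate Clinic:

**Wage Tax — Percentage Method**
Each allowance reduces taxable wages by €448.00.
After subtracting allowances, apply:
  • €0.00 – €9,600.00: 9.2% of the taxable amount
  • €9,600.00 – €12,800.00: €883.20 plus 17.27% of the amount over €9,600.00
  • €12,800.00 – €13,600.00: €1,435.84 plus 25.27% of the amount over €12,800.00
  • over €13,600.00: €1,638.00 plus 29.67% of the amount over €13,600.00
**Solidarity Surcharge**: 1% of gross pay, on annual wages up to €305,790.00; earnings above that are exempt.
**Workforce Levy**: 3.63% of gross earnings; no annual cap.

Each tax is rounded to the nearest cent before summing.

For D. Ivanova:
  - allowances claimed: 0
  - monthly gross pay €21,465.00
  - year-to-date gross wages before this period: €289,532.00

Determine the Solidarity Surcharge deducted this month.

€162.58

Solidarity Surcharge: cap €305,790.00 − YTD €289,532.00 = €16,258.00 subject; 1% × €16,258.00 = €162.58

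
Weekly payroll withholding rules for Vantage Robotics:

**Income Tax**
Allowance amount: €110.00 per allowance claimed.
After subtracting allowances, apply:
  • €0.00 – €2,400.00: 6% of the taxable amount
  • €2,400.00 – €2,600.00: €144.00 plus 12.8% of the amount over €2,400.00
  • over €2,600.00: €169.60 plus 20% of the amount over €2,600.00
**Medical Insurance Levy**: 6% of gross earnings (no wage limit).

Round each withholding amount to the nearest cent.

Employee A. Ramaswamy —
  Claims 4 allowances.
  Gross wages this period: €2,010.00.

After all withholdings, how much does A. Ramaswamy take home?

Income Tax: taxable = €2,010.00 − 4×€110.00 = €1,570.00
  6% × €1,570.00 = €94.20
Medical Insurance Levy: 6% × €2,010.00 = €120.60
Total withheld: €94.20 + €120.60 = €214.80
Net pay: €2,010.00 − €214.80 = €1,795.20

€1,795.20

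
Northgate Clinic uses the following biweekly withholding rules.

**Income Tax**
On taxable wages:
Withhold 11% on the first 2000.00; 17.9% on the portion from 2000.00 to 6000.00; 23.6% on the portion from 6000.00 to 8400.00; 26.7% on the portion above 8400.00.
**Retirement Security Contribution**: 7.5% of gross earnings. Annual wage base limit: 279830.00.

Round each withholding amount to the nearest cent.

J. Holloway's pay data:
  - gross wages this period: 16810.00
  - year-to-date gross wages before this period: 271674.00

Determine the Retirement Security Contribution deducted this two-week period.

Retirement Security Contribution: cap 279830.00 − YTD 271674.00 = 8156.00 subject; 7.5% × 8156.00 = 611.70

611.70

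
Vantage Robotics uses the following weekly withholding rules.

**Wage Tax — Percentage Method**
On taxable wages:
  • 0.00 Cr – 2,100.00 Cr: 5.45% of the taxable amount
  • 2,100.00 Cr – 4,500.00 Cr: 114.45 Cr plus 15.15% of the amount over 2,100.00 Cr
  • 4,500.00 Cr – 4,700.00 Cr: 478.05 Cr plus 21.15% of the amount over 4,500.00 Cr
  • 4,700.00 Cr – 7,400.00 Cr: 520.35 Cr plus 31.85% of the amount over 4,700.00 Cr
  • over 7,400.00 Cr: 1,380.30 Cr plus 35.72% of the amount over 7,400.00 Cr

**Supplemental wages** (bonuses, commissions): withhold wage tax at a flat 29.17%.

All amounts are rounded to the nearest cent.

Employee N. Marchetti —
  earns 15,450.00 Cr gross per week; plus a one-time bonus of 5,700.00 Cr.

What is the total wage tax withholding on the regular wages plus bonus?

Wage Tax: taxable = 15,450.00 Cr
  1,380.30 Cr + 35.72% × (15,450.00 Cr − 7,400.00 Cr) = 1,380.30 Cr + 35.72% × 8,050.00 Cr = 4,255.76 Cr
Supplemental (29.17% flat on bonus): 29.17% × 5,700.00 Cr = 1,662.69 Cr
Total wage tax: 4,255.76 Cr + 1,662.69 Cr = 5,918.45 Cr

5,918.45 Cr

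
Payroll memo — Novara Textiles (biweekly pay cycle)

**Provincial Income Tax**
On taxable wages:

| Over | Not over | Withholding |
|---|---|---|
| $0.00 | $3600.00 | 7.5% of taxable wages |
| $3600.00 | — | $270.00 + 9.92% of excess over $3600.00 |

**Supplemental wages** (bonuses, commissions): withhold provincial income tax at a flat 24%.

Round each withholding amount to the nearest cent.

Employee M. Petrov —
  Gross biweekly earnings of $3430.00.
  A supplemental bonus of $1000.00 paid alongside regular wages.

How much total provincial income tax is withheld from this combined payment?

Provincial Income Tax: taxable = $3430.00
  7.5% × $3430.00 = $257.25
Supplemental (24% flat on bonus): 24% × $1000.00 = $240.00
Total provincial income tax: $257.25 + $240.00 = $497.25

$497.25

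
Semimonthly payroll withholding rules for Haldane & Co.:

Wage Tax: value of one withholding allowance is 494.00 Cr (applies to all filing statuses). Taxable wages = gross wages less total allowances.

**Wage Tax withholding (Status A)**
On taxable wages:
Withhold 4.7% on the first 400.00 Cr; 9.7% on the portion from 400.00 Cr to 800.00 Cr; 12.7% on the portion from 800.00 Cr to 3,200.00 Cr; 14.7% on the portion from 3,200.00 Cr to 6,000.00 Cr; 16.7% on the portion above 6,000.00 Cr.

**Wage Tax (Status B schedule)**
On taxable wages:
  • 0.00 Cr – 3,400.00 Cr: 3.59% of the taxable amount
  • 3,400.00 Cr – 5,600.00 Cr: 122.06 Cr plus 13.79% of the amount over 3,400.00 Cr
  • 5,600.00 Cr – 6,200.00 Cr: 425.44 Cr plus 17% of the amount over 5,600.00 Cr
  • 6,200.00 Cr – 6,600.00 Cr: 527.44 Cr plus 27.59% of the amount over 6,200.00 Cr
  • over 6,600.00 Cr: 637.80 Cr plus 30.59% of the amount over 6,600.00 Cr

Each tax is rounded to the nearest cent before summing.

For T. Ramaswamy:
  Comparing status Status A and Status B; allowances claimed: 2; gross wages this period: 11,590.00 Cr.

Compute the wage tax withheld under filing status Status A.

Wage Tax (Status A): taxable = 11,590.00 Cr − 2×494.00 Cr = 10,602.00 Cr
  774.00 Cr + 16.7% × (10,602.00 Cr − 6,000.00 Cr) = 774.00 Cr + 16.7% × 4,602.00 Cr = 1,542.53 Cr

1,542.53 Cr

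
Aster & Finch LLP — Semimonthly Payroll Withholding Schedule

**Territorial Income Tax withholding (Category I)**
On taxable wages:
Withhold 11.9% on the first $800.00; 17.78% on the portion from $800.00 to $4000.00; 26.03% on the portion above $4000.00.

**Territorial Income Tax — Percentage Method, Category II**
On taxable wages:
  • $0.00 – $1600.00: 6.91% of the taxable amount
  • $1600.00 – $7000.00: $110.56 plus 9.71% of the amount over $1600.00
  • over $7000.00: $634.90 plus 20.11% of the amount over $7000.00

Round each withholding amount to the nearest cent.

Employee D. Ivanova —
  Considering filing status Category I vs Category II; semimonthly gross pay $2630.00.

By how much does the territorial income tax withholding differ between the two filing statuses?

$210.00

Territorial Income Tax (Category I): taxable = $2630.00
  $95.20 + 17.78% × ($2630.00 − $800.00) = $95.20 + 17.78% × $1830.00 = $420.57
Territorial Income Tax (Category II): taxable = $2630.00
  $110.56 + 9.71% × ($2630.00 − $1600.00) = $110.56 + 9.71% × $1030.00 = $210.57
Difference: |$420.57 − $210.57| = $210.00 (higher under Category I)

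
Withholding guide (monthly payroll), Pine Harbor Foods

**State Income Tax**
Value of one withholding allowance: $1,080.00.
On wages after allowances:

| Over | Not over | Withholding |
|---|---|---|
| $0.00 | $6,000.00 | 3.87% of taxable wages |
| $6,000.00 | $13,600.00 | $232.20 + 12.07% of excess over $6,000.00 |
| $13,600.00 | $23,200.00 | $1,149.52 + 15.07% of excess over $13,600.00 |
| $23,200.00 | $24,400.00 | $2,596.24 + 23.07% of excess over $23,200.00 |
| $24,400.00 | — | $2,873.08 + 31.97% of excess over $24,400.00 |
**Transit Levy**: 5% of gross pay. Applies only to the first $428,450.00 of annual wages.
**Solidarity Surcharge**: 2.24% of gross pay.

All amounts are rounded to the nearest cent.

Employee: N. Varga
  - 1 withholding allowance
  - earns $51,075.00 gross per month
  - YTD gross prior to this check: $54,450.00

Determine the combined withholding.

$14,753.63

State Income Tax: taxable = $51,075.00 − 1×$1,080.00 = $49,995.00
  $2,873.08 + 31.97% × ($49,995.00 − $24,400.00) = $2,873.08 + 31.97% × $25,595.00 = $11,055.80
Transit Levy: 5% × $51,075.00 = $2,553.75
Solidarity Surcharge: 2.24% × $51,075.00 = $1,144.08
Total: $11,055.80 + $2,553.75 + $1,144.08 = $14,753.63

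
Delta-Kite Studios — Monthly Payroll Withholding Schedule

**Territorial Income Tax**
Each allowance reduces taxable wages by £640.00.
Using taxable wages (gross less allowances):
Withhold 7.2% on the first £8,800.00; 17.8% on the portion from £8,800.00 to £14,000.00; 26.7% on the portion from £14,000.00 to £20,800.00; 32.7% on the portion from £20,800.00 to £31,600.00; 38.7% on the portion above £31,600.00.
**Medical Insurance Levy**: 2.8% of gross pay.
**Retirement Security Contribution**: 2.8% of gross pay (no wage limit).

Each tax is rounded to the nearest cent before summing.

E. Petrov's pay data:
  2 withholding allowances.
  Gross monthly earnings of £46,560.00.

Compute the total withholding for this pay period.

£14,807.92

Territorial Income Tax: taxable = £46,560.00 − 2×£640.00 = £45,280.00
  £6,906.40 + 38.7% × (£45,280.00 − £31,600.00) = £6,906.40 + 38.7% × £13,680.00 = £12,200.56
Medical Insurance Levy: 2.8% × £46,560.00 = £1,303.68
Retirement Security Contribution: 2.8% × £46,560.00 = £1,303.68
Total: £12,200.56 + £1,303.68 + £1,303.68 = £14,807.92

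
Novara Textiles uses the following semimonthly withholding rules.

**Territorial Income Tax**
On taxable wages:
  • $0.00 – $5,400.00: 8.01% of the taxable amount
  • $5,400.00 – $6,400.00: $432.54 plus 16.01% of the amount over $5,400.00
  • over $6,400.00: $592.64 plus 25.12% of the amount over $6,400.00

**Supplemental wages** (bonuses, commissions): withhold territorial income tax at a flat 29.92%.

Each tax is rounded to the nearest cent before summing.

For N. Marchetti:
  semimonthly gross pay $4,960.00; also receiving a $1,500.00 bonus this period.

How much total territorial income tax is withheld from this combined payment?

Territorial Income Tax: taxable = $4,960.00
  8.01% × $4,960.00 = $397.30
Supplemental (29.92% flat on bonus): 29.92% × $1,500.00 = $448.80
Total territorial income tax: $397.30 + $448.80 = $846.10

$846.10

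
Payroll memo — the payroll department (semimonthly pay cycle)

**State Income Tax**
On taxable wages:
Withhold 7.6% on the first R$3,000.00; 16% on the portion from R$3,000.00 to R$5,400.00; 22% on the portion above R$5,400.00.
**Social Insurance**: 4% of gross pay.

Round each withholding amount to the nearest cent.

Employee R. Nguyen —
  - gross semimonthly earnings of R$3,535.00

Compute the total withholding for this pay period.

State Income Tax: taxable = R$3,535.00
  R$228.00 + 16% × (R$3,535.00 − R$3,000.00) = R$228.00 + 16% × R$535.00 = R$313.60
Social Insurance: 4% × R$3,535.00 = R$141.40
Total: R$313.60 + R$141.40 = R$455.00

R$455.00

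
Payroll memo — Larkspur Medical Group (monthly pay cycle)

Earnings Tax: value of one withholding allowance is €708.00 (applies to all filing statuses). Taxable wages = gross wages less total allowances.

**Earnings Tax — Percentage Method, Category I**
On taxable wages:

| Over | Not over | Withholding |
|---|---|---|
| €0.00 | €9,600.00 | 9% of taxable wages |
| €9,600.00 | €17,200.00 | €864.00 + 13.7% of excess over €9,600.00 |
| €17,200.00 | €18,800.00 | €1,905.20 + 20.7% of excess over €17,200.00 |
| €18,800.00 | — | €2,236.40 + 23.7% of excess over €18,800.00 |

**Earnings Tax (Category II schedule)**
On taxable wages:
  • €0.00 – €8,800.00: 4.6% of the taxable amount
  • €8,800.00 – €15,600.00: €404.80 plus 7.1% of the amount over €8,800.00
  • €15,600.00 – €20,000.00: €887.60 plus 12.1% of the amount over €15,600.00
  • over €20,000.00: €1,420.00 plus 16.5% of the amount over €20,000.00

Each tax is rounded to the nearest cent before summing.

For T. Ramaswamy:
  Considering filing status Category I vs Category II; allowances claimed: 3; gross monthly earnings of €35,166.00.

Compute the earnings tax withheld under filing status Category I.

€5,611.75

Earnings Tax (Category I): taxable = €35,166.00 − 3×€708.00 = €33,042.00
  €2,236.40 + 23.7% × (€33,042.00 − €18,800.00) = €2,236.40 + 23.7% × €14,242.00 = €5,611.75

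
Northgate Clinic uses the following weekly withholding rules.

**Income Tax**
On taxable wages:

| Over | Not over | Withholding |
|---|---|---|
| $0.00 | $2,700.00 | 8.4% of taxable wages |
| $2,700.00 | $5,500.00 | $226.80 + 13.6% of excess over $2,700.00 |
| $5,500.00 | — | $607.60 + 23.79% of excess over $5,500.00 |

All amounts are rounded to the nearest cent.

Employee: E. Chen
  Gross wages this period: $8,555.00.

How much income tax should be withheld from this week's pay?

$1,334.38

Income Tax: taxable = $8,555.00
  $607.60 + 23.79% × ($8,555.00 − $5,500.00) = $607.60 + 23.79% × $3,055.00 = $1,334.38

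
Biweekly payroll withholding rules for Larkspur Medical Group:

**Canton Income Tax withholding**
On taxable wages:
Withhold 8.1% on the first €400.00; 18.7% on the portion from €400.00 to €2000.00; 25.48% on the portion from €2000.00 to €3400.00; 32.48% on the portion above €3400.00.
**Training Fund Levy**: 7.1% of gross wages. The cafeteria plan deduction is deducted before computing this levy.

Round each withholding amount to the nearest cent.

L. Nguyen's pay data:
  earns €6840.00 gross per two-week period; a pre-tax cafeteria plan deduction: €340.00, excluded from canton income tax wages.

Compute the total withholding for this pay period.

Canton Income Tax: taxable = €6840.00 − €340.00 = €6500.00
  €688.32 + 32.48% × (€6500.00 − €3400.00) = €688.32 + 32.48% × €3100.00 = €1695.20
Training Fund Levy: 7.1% × €6500.00 = €461.50
Total: €1695.20 + €461.50 = €2156.70

€2156.70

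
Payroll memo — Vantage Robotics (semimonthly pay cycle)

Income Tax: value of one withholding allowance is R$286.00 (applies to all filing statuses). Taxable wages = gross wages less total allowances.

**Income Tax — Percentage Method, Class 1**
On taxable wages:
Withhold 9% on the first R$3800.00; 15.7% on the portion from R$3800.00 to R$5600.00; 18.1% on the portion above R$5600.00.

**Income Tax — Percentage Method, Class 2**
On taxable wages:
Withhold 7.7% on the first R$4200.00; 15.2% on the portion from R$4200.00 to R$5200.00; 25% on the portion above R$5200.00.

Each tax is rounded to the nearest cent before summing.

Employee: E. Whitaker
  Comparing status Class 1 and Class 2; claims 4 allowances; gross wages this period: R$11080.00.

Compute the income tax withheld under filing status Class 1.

R$1409.42

Income Tax (Class 1): taxable = R$11080.00 − 4×R$286.00 = R$9936.00
  R$624.60 + 18.1% × (R$9936.00 − R$5600.00) = R$624.60 + 18.1% × R$4336.00 = R$1409.42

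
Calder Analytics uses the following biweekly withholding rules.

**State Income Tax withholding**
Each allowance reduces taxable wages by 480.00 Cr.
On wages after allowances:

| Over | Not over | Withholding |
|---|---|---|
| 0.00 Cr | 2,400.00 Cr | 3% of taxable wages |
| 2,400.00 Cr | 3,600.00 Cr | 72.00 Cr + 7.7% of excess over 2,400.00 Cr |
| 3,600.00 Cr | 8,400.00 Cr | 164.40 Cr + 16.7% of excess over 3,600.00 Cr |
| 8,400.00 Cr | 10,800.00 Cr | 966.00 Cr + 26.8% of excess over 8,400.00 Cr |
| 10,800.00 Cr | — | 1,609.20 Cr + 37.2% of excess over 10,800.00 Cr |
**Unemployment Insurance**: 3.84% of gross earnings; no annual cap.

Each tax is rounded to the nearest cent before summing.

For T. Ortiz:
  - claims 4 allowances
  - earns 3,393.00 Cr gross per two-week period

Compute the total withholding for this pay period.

174.48 Cr

State Income Tax: taxable = 3,393.00 Cr − 4×480.00 Cr = 1,473.00 Cr
  3% × 1,473.00 Cr = 44.19 Cr
Unemployment Insurance: 3.84% × 3,393.00 Cr = 130.29 Cr
Total: 44.19 Cr + 130.29 Cr = 174.48 Cr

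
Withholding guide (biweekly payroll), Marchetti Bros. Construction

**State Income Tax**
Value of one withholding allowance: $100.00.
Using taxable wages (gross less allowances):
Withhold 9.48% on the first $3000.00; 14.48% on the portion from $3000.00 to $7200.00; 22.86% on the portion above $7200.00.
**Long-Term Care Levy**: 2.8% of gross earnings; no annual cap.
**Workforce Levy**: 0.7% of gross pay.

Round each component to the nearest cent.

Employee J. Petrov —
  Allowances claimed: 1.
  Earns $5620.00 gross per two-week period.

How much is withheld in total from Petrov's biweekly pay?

State Income Tax: taxable = $5620.00 − 1×$100.00 = $5520.00
  $284.40 + 14.48% × ($5520.00 − $3000.00) = $284.40 + 14.48% × $2520.00 = $649.30
Long-Term Care Levy: 2.8% × $5620.00 = $157.36
Workforce Levy: 0.7% × $5620.00 = $39.34
Total: $649.30 + $157.36 + $39.34 = $846.00

$846.00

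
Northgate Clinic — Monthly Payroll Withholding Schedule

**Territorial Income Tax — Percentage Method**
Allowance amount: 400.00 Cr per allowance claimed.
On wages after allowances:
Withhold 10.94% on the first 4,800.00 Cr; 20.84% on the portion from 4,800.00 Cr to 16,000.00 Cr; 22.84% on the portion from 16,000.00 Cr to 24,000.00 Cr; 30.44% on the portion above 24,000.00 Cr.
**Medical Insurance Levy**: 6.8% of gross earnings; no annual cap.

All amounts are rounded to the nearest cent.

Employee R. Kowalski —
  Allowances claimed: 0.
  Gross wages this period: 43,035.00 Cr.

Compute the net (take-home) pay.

Territorial Income Tax: taxable = 43,035.00 Cr
  4,686.40 Cr + 30.44% × (43,035.00 Cr − 24,000.00 Cr) = 4,686.40 Cr + 30.44% × 19,035.00 Cr = 10,480.65 Cr
Medical Insurance Levy: 6.8% × 43,035.00 Cr = 2,926.38 Cr
Total withheld: 10,480.65 Cr + 2,926.38 Cr = 13,407.03 Cr
Net pay: 43,035.00 Cr − 13,407.03 Cr = 29,627.97 Cr

29,627.97 Cr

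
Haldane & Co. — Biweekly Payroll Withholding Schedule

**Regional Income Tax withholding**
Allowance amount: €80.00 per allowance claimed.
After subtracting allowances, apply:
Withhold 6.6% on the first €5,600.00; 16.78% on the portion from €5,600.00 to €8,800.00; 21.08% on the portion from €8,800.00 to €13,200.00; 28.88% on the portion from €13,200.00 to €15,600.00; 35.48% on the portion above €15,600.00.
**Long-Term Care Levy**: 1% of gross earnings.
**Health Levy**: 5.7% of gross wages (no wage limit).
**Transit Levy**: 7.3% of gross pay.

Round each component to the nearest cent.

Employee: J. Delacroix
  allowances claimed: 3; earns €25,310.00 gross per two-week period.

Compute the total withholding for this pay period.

€9,430.56

Regional Income Tax: taxable = €25,310.00 − 3×€80.00 = €25,070.00
  €2,527.20 + 35.48% × (€25,070.00 − €15,600.00) = €2,527.20 + 35.48% × €9,470.00 = €5,887.16
Long-Term Care Levy: 1% × €25,310.00 = €253.10
Health Levy: 5.7% × €25,310.00 = €1,442.67
Transit Levy: 7.3% × €25,310.00 = €1,847.63
Total: €5,887.16 + €253.10 + €1,442.67 + €1,847.63 = €9,430.56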